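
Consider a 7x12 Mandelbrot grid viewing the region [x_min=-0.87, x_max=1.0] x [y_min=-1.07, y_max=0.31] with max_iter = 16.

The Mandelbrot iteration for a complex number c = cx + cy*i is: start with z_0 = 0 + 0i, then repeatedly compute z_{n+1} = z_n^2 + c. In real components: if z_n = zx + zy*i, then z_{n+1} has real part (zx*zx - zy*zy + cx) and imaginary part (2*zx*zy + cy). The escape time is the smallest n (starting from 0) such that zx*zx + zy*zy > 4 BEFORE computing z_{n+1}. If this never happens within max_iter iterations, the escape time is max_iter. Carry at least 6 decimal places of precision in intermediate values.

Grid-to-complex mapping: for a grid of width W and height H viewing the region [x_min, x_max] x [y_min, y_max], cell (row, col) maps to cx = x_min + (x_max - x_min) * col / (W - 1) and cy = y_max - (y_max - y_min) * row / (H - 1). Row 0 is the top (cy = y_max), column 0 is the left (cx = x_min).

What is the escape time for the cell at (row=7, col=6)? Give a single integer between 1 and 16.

Answer: 2

Derivation:
z_0 = 0 + 0i, c = 1.0000 + -0.5682i
Iter 1: z = 1.0000 + -0.5682i, |z|^2 = 1.3228
Iter 2: z = 1.6772 + -1.7045i, |z|^2 = 5.7184
Escaped at iteration 2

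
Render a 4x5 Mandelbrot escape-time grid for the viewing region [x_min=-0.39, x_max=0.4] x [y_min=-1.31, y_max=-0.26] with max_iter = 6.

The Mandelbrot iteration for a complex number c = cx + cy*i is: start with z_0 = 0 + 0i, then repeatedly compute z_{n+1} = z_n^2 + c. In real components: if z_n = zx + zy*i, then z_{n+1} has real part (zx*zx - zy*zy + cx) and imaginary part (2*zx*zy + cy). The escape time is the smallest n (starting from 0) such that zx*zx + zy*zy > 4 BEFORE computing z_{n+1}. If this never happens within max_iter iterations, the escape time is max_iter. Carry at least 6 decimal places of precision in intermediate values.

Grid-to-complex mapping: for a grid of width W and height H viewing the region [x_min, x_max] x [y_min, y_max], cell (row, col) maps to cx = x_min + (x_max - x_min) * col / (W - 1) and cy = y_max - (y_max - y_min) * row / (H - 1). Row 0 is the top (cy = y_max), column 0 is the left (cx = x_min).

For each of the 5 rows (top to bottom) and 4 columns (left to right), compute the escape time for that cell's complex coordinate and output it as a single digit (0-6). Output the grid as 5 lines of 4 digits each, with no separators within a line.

Answer: 6666
6666
6664
4643
3222

Derivation:
(row=0, col=0): c = -0.3900 + -0.2600i → escape time 6
(row=0, col=1): c = -0.1267 + -0.2600i → escape time 6
(row=0, col=2): c = 0.1367 + -0.2600i → escape time 6
(row=0, col=3): c = 0.4000 + -0.2600i → escape time 6
(row=1, col=0): c = -0.3900 + -0.5225i → escape time 6
(row=1, col=1): c = -0.1267 + -0.5225i → escape time 6
(row=1, col=2): c = 0.1367 + -0.5225i → escape time 6
(row=1, col=3): c = 0.4000 + -0.5225i → escape time 6
(row=2, col=0): c = -0.3900 + -0.7850i → escape time 6
(row=2, col=1): c = -0.1267 + -0.7850i → escape time 6
(row=2, col=2): c = 0.1367 + -0.7850i → escape time 6
(row=2, col=3): c = 0.4000 + -0.7850i → escape time 4
(row=3, col=0): c = -0.3900 + -1.0475i → escape time 4
(row=3, col=1): c = -0.1267 + -1.0475i → escape time 6
(row=3, col=2): c = 0.1367 + -1.0475i → escape time 4
(row=3, col=3): c = 0.4000 + -1.0475i → escape time 3
(row=4, col=0): c = -0.3900 + -1.3100i → escape time 3
(row=4, col=1): c = -0.1267 + -1.3100i → escape time 2
(row=4, col=2): c = 0.1367 + -1.3100i → escape time 2
(row=4, col=3): c = 0.4000 + -1.3100i → escape time 2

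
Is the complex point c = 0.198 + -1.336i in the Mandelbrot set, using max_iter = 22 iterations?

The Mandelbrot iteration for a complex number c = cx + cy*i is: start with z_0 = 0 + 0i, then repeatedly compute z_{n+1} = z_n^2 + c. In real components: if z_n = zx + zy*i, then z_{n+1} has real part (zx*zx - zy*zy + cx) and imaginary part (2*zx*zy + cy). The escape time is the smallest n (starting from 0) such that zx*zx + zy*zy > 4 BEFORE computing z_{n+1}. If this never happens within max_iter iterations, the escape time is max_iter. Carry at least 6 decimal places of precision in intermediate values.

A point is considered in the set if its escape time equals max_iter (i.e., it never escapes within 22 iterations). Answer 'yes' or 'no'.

z_0 = 0 + 0i, c = 0.1980 + -1.3360i
Iter 1: z = 0.1980 + -1.3360i, |z|^2 = 1.8241
Iter 2: z = -1.5477 + -1.8651i, |z|^2 = 5.8738
Escaped at iteration 2

Answer: no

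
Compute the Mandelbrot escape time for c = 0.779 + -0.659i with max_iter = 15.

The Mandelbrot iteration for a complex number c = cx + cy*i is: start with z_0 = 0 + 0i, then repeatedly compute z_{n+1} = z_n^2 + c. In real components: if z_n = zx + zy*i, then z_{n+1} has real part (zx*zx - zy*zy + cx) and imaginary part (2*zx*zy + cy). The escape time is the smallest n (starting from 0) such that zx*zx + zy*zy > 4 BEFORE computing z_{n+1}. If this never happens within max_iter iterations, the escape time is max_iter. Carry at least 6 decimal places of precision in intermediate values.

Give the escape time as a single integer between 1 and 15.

z_0 = 0 + 0i, c = 0.7790 + -0.6590i
Iter 1: z = 0.7790 + -0.6590i, |z|^2 = 1.0411
Iter 2: z = 0.9516 + -1.6857i, |z|^2 = 3.7471
Iter 3: z = -1.1572 + -3.8671i, |z|^2 = 16.2938
Escaped at iteration 3

Answer: 3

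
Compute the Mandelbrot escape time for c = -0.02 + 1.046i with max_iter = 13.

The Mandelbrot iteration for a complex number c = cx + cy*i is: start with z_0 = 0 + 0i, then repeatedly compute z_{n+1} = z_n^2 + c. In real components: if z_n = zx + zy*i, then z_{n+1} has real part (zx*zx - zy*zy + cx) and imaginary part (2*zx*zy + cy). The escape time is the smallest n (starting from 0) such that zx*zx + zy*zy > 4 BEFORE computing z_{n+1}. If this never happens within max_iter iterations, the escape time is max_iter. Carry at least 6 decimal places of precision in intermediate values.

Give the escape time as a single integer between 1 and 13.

z_0 = 0 + 0i, c = -0.0200 + 1.0460i
Iter 1: z = -0.0200 + 1.0460i, |z|^2 = 1.0945
Iter 2: z = -1.1137 + 1.0042i, |z|^2 = 2.2487
Iter 3: z = 0.2120 + -1.1907i, |z|^2 = 1.4627
Iter 4: z = -1.3928 + 0.5411i, |z|^2 = 2.2327
Iter 5: z = 1.6271 + -0.4612i, |z|^2 = 2.8603
Iter 6: z = 2.4148 + -0.4550i, |z|^2 = 6.0385
Escaped at iteration 6

Answer: 6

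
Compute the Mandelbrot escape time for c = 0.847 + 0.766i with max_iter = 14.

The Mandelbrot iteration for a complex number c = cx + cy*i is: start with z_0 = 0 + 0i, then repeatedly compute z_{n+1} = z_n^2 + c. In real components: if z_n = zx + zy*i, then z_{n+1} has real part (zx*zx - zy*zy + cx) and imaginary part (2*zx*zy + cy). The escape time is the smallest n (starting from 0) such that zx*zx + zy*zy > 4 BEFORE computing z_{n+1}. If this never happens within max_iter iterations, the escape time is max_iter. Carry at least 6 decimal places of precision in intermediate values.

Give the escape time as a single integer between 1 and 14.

Answer: 2

Derivation:
z_0 = 0 + 0i, c = 0.8470 + 0.7660i
Iter 1: z = 0.8470 + 0.7660i, |z|^2 = 1.3042
Iter 2: z = 0.9777 + 2.0636i, |z|^2 = 5.2143
Escaped at iteration 2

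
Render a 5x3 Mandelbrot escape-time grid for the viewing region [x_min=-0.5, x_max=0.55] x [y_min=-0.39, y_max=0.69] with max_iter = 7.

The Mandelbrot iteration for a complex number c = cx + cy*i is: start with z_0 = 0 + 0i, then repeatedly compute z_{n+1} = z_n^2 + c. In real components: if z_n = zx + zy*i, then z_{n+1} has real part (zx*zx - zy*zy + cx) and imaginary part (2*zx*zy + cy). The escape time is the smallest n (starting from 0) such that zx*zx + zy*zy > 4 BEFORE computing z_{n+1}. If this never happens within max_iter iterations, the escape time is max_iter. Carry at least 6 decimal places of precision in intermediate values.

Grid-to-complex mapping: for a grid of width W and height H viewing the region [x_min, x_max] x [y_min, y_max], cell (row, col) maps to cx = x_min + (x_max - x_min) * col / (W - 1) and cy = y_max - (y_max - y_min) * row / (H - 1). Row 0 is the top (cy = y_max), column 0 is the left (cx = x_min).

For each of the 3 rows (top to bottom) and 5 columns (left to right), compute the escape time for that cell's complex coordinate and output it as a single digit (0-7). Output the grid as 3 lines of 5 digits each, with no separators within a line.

Answer: 77773
77774
77774

Derivation:
(row=0, col=0): c = -0.5000 + 0.6900i → escape time 7
(row=0, col=1): c = -0.2375 + 0.6900i → escape time 7
(row=0, col=2): c = 0.0250 + 0.6900i → escape time 7
(row=0, col=3): c = 0.2875 + 0.6900i → escape time 7
(row=0, col=4): c = 0.5500 + 0.6900i → escape time 3
(row=1, col=0): c = -0.5000 + 0.1500i → escape time 7
(row=1, col=1): c = -0.2375 + 0.1500i → escape time 7
(row=1, col=2): c = 0.0250 + 0.1500i → escape time 7
(row=1, col=3): c = 0.2875 + 0.1500i → escape time 7
(row=1, col=4): c = 0.5500 + 0.1500i → escape time 4
(row=2, col=0): c = -0.5000 + -0.3900i → escape time 7
(row=2, col=1): c = -0.2375 + -0.3900i → escape time 7
(row=2, col=2): c = 0.0250 + -0.3900i → escape time 7
(row=2, col=3): c = 0.2875 + -0.3900i → escape time 7
(row=2, col=4): c = 0.5500 + -0.3900i → escape time 4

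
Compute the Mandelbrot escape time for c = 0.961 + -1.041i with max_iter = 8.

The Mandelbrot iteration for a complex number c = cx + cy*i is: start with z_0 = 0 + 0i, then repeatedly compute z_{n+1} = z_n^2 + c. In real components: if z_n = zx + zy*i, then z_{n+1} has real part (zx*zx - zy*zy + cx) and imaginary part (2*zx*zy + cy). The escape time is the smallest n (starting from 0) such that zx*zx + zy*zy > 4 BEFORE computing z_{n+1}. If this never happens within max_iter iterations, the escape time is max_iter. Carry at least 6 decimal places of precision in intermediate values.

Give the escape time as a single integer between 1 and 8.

Answer: 2

Derivation:
z_0 = 0 + 0i, c = 0.9610 + -1.0410i
Iter 1: z = 0.9610 + -1.0410i, |z|^2 = 2.0072
Iter 2: z = 0.8008 + -3.0418i, |z|^2 = 9.8939
Escaped at iteration 2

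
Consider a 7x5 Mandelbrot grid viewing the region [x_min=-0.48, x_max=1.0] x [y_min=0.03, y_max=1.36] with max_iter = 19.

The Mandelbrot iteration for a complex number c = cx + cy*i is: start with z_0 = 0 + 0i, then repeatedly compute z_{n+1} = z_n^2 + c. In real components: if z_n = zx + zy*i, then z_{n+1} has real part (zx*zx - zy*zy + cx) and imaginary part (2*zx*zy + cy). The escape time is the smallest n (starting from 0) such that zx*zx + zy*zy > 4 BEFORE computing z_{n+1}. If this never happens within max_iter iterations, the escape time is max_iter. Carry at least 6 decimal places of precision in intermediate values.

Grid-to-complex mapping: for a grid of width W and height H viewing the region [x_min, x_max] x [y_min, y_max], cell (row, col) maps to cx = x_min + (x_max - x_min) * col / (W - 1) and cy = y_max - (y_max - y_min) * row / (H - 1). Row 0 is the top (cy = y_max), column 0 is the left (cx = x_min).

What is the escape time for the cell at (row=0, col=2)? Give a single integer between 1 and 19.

Answer: 2

Derivation:
z_0 = 0 + 0i, c = 0.0133 + 1.3600i
Iter 1: z = 0.0133 + 1.3600i, |z|^2 = 1.8498
Iter 2: z = -1.8361 + 1.3963i, |z|^2 = 5.3208
Escaped at iteration 2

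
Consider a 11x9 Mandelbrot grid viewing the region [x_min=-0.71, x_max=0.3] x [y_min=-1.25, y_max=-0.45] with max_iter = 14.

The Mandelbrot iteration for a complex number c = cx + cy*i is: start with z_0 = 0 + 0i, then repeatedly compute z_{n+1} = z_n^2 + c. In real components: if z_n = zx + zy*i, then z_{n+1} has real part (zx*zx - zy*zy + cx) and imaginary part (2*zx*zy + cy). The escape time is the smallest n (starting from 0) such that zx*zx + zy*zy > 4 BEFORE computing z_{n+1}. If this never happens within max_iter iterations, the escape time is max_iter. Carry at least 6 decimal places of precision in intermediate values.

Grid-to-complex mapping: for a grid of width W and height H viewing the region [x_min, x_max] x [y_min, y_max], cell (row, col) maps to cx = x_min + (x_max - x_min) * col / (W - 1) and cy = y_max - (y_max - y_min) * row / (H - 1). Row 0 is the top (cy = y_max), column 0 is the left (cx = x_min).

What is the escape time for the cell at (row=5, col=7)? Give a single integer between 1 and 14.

z_0 = 0 + 0i, c = -0.0030 + -0.9500i
Iter 1: z = -0.0030 + -0.9500i, |z|^2 = 0.9025
Iter 2: z = -0.9055 + -0.9443i, |z|^2 = 1.7116
Iter 3: z = -0.0748 + 0.7601i, |z|^2 = 0.5834
Iter 4: z = -0.5752 + -1.0637i, |z|^2 = 1.4623
Iter 5: z = -0.8036 + 0.2736i, |z|^2 = 0.7207
Iter 6: z = 0.5679 + -1.3898i, |z|^2 = 2.2540
Iter 7: z = -1.6119 + -2.5286i, |z|^2 = 8.9922
Escaped at iteration 7

Answer: 7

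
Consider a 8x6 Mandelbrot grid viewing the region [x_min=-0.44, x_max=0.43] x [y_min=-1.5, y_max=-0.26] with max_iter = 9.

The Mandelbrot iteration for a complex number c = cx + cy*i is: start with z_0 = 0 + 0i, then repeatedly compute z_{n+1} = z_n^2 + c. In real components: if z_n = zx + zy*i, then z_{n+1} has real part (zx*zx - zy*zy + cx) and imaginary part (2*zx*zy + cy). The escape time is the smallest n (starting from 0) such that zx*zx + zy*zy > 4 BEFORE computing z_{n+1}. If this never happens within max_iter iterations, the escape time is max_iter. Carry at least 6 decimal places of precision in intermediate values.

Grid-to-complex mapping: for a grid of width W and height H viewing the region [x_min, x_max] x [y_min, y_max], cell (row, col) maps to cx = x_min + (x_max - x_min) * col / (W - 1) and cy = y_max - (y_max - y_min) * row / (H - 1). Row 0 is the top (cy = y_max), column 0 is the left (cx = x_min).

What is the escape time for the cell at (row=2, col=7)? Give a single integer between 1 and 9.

Answer: 4

Derivation:
z_0 = 0 + 0i, c = 0.4300 + -0.7560i
Iter 1: z = 0.4300 + -0.7560i, |z|^2 = 0.7564
Iter 2: z = 0.0434 + -1.4062i, |z|^2 = 1.9792
Iter 3: z = -1.5454 + -0.8780i, |z|^2 = 3.1591
Iter 4: z = 2.0475 + 1.9576i, |z|^2 = 8.0243
Escaped at iteration 4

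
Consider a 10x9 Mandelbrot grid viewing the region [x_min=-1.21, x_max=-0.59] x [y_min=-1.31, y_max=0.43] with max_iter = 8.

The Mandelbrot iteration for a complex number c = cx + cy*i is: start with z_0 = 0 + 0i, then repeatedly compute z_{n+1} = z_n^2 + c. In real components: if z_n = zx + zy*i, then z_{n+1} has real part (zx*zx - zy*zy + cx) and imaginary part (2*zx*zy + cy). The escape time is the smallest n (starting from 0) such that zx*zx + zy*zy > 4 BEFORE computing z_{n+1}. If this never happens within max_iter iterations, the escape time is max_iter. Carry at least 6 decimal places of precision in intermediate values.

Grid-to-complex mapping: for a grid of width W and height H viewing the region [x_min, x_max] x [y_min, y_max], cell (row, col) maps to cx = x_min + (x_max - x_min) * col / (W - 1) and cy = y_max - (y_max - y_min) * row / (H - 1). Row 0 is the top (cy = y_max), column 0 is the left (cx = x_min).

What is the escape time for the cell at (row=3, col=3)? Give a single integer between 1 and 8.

z_0 = 0 + 0i, c = -1.0033 + -0.2225i
Iter 1: z = -1.0033 + -0.2225i, |z|^2 = 1.0562
Iter 2: z = -0.0462 + 0.2240i, |z|^2 = 0.0523
Iter 3: z = -1.0514 + -0.2432i, |z|^2 = 1.1645
Iter 4: z = 0.0429 + 0.2888i, |z|^2 = 0.0853
Iter 5: z = -1.0849 + -0.1977i, |z|^2 = 1.2161
Iter 6: z = 0.1346 + 0.2065i, |z|^2 = 0.0608
Iter 7: z = -1.0279 + -0.1669i, |z|^2 = 1.0843

Answer: 8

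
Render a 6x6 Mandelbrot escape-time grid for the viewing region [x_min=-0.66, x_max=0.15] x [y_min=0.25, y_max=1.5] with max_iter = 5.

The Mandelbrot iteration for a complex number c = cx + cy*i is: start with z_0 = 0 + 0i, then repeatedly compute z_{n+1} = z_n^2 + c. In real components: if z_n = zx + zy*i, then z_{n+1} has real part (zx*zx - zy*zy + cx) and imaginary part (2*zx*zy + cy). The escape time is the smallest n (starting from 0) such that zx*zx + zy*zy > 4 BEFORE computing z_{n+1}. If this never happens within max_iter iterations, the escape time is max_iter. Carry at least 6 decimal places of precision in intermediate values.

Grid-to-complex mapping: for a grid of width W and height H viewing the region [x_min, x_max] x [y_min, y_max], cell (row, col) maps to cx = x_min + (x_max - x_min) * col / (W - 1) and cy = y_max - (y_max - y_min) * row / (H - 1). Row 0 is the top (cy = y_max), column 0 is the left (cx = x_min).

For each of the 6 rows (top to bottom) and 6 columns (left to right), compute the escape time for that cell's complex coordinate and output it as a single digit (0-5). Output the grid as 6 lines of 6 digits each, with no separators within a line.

Answer: 222222
333332
445554
555555
555555
555555

Derivation:
(row=0, col=0): c = -0.6600 + 1.5000i → escape time 2
(row=0, col=1): c = -0.4980 + 1.5000i → escape time 2
(row=0, col=2): c = -0.3360 + 1.5000i → escape time 2
(row=0, col=3): c = -0.1740 + 1.5000i → escape time 2
(row=0, col=4): c = -0.0120 + 1.5000i → escape time 2
(row=0, col=5): c = 0.1500 + 1.5000i → escape time 2
(row=1, col=0): c = -0.6600 + 1.2500i → escape time 3
(row=1, col=1): c = -0.4980 + 1.2500i → escape time 3
(row=1, col=2): c = -0.3360 + 1.2500i → escape time 3
(row=1, col=3): c = -0.1740 + 1.2500i → escape time 3
(row=1, col=4): c = -0.0120 + 1.2500i → escape time 3
(row=1, col=5): c = 0.1500 + 1.2500i → escape time 2
(row=2, col=0): c = -0.6600 + 1.0000i → escape time 4
(row=2, col=1): c = -0.4980 + 1.0000i → escape time 4
(row=2, col=2): c = -0.3360 + 1.0000i → escape time 5
(row=2, col=3): c = -0.1740 + 1.0000i → escape time 5
(row=2, col=4): c = -0.0120 + 1.0000i → escape time 5
(row=2, col=5): c = 0.1500 + 1.0000i → escape time 4
(row=3, col=0): c = -0.6600 + 0.7500i → escape time 5
(row=3, col=1): c = -0.4980 + 0.7500i → escape time 5
(row=3, col=2): c = -0.3360 + 0.7500i → escape time 5
(row=3, col=3): c = -0.1740 + 0.7500i → escape time 5
(row=3, col=4): c = -0.0120 + 0.7500i → escape time 5
(row=3, col=5): c = 0.1500 + 0.7500i → escape time 5
(row=4, col=0): c = -0.6600 + 0.5000i → escape time 5
(row=4, col=1): c = -0.4980 + 0.5000i → escape time 5
(row=4, col=2): c = -0.3360 + 0.5000i → escape time 5
(row=4, col=3): c = -0.1740 + 0.5000i → escape time 5
(row=4, col=4): c = -0.0120 + 0.5000i → escape time 5
(row=4, col=5): c = 0.1500 + 0.5000i → escape time 5
(row=5, col=0): c = -0.6600 + 0.2500i → escape time 5
(row=5, col=1): c = -0.4980 + 0.2500i → escape time 5
(row=5, col=2): c = -0.3360 + 0.2500i → escape time 5
(row=5, col=3): c = -0.1740 + 0.2500i → escape time 5
(row=5, col=4): c = -0.0120 + 0.2500i → escape time 5
(row=5, col=5): c = 0.1500 + 0.2500i → escape time 5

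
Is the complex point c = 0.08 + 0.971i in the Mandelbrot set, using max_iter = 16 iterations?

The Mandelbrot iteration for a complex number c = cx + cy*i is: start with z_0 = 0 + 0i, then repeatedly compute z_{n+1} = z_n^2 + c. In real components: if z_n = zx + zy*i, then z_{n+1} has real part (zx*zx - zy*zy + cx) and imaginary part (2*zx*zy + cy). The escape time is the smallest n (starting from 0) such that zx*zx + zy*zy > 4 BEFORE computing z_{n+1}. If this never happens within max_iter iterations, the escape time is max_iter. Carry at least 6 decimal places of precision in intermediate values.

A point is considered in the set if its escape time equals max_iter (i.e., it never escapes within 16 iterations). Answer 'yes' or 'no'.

z_0 = 0 + 0i, c = 0.0800 + 0.9710i
Iter 1: z = 0.0800 + 0.9710i, |z|^2 = 0.9492
Iter 2: z = -0.8564 + 1.1264i, |z|^2 = 2.0022
Iter 3: z = -0.4552 + -0.9583i, |z|^2 = 1.1256
Iter 4: z = -0.6312 + 1.8434i, |z|^2 = 3.7967
Iter 5: z = -2.9199 + -1.3561i, |z|^2 = 10.3649
Escaped at iteration 5

Answer: no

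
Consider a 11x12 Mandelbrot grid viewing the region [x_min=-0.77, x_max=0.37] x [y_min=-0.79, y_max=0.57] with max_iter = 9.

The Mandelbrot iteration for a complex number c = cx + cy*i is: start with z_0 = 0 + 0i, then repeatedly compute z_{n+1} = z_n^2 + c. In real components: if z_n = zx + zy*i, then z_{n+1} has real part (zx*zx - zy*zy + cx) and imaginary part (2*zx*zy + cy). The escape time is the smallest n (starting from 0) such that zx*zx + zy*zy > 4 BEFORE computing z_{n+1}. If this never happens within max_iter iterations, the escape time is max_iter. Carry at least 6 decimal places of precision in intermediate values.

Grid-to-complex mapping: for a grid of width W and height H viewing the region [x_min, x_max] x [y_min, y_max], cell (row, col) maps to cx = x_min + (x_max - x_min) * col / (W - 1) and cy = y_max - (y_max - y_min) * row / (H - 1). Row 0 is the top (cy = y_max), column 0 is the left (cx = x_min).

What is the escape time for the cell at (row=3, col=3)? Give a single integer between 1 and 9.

Answer: 9

Derivation:
z_0 = 0 + 0i, c = -0.4280 + 0.1991i
Iter 1: z = -0.4280 + 0.1991i, |z|^2 = 0.2228
Iter 2: z = -0.2845 + 0.0287i, |z|^2 = 0.0817
Iter 3: z = -0.3479 + 0.1828i, |z|^2 = 0.1544
Iter 4: z = -0.3404 + 0.0719i, |z|^2 = 0.1210
Iter 5: z = -0.3173 + 0.1501i, |z|^2 = 0.1232
Iter 6: z = -0.3498 + 0.1038i, |z|^2 = 0.1332
Iter 7: z = -0.3164 + 0.1265i, |z|^2 = 0.1161
Iter 8: z = -0.3439 + 0.1191i, |z|^2 = 0.1324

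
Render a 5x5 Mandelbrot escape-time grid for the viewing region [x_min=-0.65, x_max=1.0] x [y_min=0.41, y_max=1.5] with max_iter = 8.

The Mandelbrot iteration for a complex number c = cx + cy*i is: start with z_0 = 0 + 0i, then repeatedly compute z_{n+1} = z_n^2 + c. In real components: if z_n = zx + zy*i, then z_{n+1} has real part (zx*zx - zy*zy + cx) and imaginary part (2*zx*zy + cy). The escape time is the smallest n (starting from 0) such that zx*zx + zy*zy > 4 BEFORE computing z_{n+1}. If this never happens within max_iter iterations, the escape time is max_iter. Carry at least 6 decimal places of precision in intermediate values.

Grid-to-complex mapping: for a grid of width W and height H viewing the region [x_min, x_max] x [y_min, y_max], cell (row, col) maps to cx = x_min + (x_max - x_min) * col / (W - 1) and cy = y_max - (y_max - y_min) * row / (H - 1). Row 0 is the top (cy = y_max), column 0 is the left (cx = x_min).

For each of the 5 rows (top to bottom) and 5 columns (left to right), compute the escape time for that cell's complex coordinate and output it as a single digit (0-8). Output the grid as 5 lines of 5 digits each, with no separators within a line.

(row=0, col=0): c = -0.6500 + 1.5000i → escape time 2
(row=0, col=1): c = -0.2375 + 1.5000i → escape time 2
(row=0, col=2): c = 0.1750 + 1.5000i → escape time 2
(row=0, col=3): c = 0.5875 + 1.5000i → escape time 2
(row=0, col=4): c = 1.0000 + 1.5000i → escape time 2
(row=1, col=0): c = -0.6500 + 1.2275i → escape time 3
(row=1, col=1): c = -0.2375 + 1.2275i → escape time 3
(row=1, col=2): c = 0.1750 + 1.2275i → escape time 2
(row=1, col=3): c = 0.5875 + 1.2275i → escape time 2
(row=1, col=4): c = 1.0000 + 1.2275i → escape time 2
(row=2, col=0): c = -0.6500 + 0.9550i → escape time 4
(row=2, col=1): c = -0.2375 + 0.9550i → escape time 7
(row=2, col=2): c = 0.1750 + 0.9550i → escape time 4
(row=2, col=3): c = 0.5875 + 0.9550i → escape time 2
(row=2, col=4): c = 1.0000 + 0.9550i → escape time 2
(row=3, col=0): c = -0.6500 + 0.6825i → escape time 6
(row=3, col=1): c = -0.2375 + 0.6825i → escape time 8
(row=3, col=2): c = 0.1750 + 0.6825i → escape time 8
(row=3, col=3): c = 0.5875 + 0.6825i → escape time 3
(row=3, col=4): c = 1.0000 + 0.6825i → escape time 2
(row=4, col=0): c = -0.6500 + 0.4100i → escape time 8
(row=4, col=1): c = -0.2375 + 0.4100i → escape time 8
(row=4, col=2): c = 0.1750 + 0.4100i → escape time 8
(row=4, col=3): c = 0.5875 + 0.4100i → escape time 4
(row=4, col=4): c = 1.0000 + 0.4100i → escape time 2

Answer: 22222
33222
47422
68832
88842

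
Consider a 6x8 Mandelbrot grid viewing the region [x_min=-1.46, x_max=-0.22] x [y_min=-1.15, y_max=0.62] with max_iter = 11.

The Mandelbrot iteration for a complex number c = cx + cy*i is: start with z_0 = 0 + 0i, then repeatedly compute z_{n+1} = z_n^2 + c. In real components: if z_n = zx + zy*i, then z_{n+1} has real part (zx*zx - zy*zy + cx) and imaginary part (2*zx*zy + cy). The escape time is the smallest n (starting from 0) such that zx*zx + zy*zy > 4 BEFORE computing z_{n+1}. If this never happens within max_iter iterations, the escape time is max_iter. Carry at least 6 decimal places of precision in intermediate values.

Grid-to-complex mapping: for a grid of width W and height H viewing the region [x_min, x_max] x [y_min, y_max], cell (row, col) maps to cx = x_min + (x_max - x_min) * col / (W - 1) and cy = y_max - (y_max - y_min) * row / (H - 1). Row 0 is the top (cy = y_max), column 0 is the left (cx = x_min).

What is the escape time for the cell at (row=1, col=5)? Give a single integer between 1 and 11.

z_0 = 0 + 0i, c = -0.2200 + 0.3671i
Iter 1: z = -0.2200 + 0.3671i, |z|^2 = 0.1832
Iter 2: z = -0.3064 + 0.2056i, |z|^2 = 0.1361
Iter 3: z = -0.1684 + 0.2412i, |z|^2 = 0.0865
Iter 4: z = -0.2498 + 0.2859i, |z|^2 = 0.1442
Iter 5: z = -0.2394 + 0.2243i, |z|^2 = 0.1076
Iter 6: z = -0.2130 + 0.2598i, |z|^2 = 0.1129
Iter 7: z = -0.2421 + 0.2565i, |z|^2 = 0.1244
Iter 8: z = -0.2272 + 0.2430i, |z|^2 = 0.1106
Iter 9: z = -0.2274 + 0.2568i, |z|^2 = 0.1176
Iter 10: z = -0.2342 + 0.2504i, |z|^2 = 0.1175

Answer: 11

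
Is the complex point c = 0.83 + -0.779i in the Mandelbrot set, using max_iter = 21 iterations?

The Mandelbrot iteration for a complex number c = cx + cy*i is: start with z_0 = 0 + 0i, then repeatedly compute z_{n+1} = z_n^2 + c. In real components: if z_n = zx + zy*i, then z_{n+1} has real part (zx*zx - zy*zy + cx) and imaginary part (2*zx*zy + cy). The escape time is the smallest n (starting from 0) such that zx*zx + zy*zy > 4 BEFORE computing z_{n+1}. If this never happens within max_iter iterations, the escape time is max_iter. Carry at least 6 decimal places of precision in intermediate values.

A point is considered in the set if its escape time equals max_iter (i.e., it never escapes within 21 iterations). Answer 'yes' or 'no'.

z_0 = 0 + 0i, c = 0.8300 + -0.7790i
Iter 1: z = 0.8300 + -0.7790i, |z|^2 = 1.2957
Iter 2: z = 0.9121 + -2.0721i, |z|^2 = 5.1256
Escaped at iteration 2

Answer: no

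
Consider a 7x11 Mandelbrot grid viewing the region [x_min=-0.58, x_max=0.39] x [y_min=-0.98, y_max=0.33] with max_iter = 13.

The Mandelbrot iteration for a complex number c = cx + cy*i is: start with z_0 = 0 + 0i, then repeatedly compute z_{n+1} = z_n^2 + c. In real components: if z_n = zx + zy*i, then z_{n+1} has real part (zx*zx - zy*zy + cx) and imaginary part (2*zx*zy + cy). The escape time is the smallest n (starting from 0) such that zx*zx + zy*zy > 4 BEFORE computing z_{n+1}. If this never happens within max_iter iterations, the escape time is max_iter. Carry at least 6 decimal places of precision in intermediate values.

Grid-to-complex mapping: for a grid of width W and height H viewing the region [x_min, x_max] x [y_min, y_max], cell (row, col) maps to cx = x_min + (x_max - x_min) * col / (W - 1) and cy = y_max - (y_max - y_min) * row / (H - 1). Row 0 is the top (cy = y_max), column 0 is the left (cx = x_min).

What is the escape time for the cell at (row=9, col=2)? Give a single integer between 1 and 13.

Answer: 13

Derivation:
z_0 = 0 + 0i, c = -0.2567 + -0.8490i
Iter 1: z = -0.2567 + -0.8490i, |z|^2 = 0.7867
Iter 2: z = -0.9116 + -0.4132i, |z|^2 = 1.0017
Iter 3: z = 0.4036 + -0.0957i, |z|^2 = 0.1721
Iter 4: z = -0.1029 + -0.9263i, |z|^2 = 0.8685
Iter 5: z = -1.1040 + -0.6583i, |z|^2 = 1.6523
Iter 6: z = 0.5288 + 0.6046i, |z|^2 = 0.6452
Iter 7: z = -0.3426 + -0.2096i, |z|^2 = 0.1613
Iter 8: z = -0.1832 + -0.7054i, |z|^2 = 0.5311
Iter 9: z = -0.7207 + -0.5906i, |z|^2 = 0.8681
Iter 10: z = -0.0861 + 0.0022i, |z|^2 = 0.0074
Iter 11: z = -0.2493 + -0.8494i, |z|^2 = 0.7836
Iter 12: z = -0.9160 + -0.4256i, |z|^2 = 1.0201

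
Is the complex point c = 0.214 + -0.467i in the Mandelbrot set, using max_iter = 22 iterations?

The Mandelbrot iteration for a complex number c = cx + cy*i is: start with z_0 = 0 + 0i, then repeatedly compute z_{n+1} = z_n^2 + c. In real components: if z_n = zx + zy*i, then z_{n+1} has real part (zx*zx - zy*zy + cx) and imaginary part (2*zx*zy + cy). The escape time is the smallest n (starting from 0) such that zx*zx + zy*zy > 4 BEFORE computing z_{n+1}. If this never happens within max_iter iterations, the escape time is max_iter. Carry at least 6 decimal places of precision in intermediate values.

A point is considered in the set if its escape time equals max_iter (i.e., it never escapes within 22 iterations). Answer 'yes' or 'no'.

z_0 = 0 + 0i, c = 0.2140 + -0.4670i
Iter 1: z = 0.2140 + -0.4670i, |z|^2 = 0.2639
Iter 2: z = 0.0417 + -0.6669i, |z|^2 = 0.4465
Iter 3: z = -0.2290 + -0.5226i, |z|^2 = 0.3256
Iter 4: z = -0.0067 + -0.2277i, |z|^2 = 0.0519
Iter 5: z = 0.1622 + -0.4639i, |z|^2 = 0.2416
Iter 6: z = 0.0251 + -0.6175i, |z|^2 = 0.3820
Iter 7: z = -0.1667 + -0.4980i, |z|^2 = 0.2758
Iter 8: z = -0.0062 + -0.3010i, |z|^2 = 0.0906
Iter 9: z = 0.1235 + -0.4633i, |z|^2 = 0.2299
Iter 10: z = 0.0146 + -0.5814i, |z|^2 = 0.3382
Iter 11: z = -0.1238 + -0.4840i, |z|^2 = 0.2496
Iter 12: z = -0.0049 + -0.3472i, |z|^2 = 0.1205
Iter 13: z = 0.0935 + -0.4636i, |z|^2 = 0.2237
Iter 14: z = 0.0078 + -0.5537i, |z|^2 = 0.3066
Iter 15: z = -0.0925 + -0.4757i, |z|^2 = 0.2348
Iter 16: z = -0.0037 + -0.3790i, |z|^2 = 0.1436
Iter 17: z = 0.0704 + -0.4642i, |z|^2 = 0.2204
Iter 18: z = 0.0035 + -0.5323i, |z|^2 = 0.2834
Iter 19: z = -0.0694 + -0.4707i, |z|^2 = 0.2264
Iter 20: z = -0.0027 + -0.4017i, |z|^2 = 0.1614
Iter 21: z = 0.0527 + -0.4648i, |z|^2 = 0.2188
Did not escape in 22 iterations → in set

Answer: yes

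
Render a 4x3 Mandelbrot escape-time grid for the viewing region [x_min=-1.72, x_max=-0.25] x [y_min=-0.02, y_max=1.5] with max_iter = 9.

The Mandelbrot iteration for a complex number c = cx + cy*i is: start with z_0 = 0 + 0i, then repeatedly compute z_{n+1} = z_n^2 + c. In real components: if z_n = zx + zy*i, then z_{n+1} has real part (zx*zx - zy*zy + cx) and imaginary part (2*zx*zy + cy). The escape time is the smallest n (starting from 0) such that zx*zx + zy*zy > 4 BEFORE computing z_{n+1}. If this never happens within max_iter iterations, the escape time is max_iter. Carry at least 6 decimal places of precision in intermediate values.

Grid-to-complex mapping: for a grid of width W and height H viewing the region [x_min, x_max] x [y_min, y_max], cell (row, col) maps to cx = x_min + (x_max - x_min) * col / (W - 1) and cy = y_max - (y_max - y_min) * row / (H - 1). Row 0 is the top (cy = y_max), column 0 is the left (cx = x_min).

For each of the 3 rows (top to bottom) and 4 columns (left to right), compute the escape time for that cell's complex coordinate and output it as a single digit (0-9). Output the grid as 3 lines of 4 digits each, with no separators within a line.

Answer: 1222
3349
9999

Derivation:
(row=0, col=0): c = -1.7200 + 1.5000i → escape time 1
(row=0, col=1): c = -1.2300 + 1.5000i → escape time 2
(row=0, col=2): c = -0.7400 + 1.5000i → escape time 2
(row=0, col=3): c = -0.2500 + 1.5000i → escape time 2
(row=1, col=0): c = -1.7200 + 0.7400i → escape time 3
(row=1, col=1): c = -1.2300 + 0.7400i → escape time 3
(row=1, col=2): c = -0.7400 + 0.7400i → escape time 4
(row=1, col=3): c = -0.2500 + 0.7400i → escape time 9
(row=2, col=0): c = -1.7200 + -0.0200i → escape time 9
(row=2, col=1): c = -1.2300 + -0.0200i → escape time 9
(row=2, col=2): c = -0.7400 + -0.0200i → escape time 9
(row=2, col=3): c = -0.2500 + -0.0200i → escape time 9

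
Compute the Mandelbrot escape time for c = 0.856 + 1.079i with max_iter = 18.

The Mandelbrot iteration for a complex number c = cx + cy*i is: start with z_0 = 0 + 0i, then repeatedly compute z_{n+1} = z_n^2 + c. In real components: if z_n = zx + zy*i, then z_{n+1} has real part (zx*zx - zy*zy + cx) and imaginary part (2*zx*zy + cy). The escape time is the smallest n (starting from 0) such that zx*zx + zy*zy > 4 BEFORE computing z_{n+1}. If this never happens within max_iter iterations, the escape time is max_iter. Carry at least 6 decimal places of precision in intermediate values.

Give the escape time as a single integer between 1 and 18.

Answer: 2

Derivation:
z_0 = 0 + 0i, c = 0.8560 + 1.0790i
Iter 1: z = 0.8560 + 1.0790i, |z|^2 = 1.8970
Iter 2: z = 0.4245 + 2.9262i, |z|^2 = 8.7431
Escaped at iteration 2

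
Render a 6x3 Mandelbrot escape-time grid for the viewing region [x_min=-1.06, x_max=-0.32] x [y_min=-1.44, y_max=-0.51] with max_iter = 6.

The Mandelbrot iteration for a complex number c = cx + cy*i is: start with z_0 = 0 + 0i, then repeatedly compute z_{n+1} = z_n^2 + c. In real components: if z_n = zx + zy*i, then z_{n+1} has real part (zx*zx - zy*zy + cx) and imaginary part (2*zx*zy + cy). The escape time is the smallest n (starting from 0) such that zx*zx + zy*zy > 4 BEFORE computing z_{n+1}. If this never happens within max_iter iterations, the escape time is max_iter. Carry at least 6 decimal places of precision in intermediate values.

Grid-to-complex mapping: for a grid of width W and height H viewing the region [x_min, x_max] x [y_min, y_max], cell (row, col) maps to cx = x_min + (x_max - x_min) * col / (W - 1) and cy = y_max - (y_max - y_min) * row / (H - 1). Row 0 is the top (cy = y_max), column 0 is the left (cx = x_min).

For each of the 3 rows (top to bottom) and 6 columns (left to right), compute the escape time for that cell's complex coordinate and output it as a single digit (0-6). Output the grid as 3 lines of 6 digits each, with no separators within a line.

Answer: 556666
333445
222222

Derivation:
(row=0, col=0): c = -1.0600 + -0.5100i → escape time 5
(row=0, col=1): c = -0.9120 + -0.5100i → escape time 5
(row=0, col=2): c = -0.7640 + -0.5100i → escape time 6
(row=0, col=3): c = -0.6160 + -0.5100i → escape time 6
(row=0, col=4): c = -0.4680 + -0.5100i → escape time 6
(row=0, col=5): c = -0.3200 + -0.5100i → escape time 6
(row=1, col=0): c = -1.0600 + -0.9750i → escape time 3
(row=1, col=1): c = -0.9120 + -0.9750i → escape time 3
(row=1, col=2): c = -0.7640 + -0.9750i → escape time 3
(row=1, col=3): c = -0.6160 + -0.9750i → escape time 4
(row=1, col=4): c = -0.4680 + -0.9750i → escape time 4
(row=1, col=5): c = -0.3200 + -0.9750i → escape time 5
(row=2, col=0): c = -1.0600 + -1.4400i → escape time 2
(row=2, col=1): c = -0.9120 + -1.4400i → escape time 2
(row=2, col=2): c = -0.7640 + -1.4400i → escape time 2
(row=2, col=3): c = -0.6160 + -1.4400i → escape time 2
(row=2, col=4): c = -0.4680 + -1.4400i → escape time 2
(row=2, col=5): c = -0.3200 + -1.4400i → escape time 2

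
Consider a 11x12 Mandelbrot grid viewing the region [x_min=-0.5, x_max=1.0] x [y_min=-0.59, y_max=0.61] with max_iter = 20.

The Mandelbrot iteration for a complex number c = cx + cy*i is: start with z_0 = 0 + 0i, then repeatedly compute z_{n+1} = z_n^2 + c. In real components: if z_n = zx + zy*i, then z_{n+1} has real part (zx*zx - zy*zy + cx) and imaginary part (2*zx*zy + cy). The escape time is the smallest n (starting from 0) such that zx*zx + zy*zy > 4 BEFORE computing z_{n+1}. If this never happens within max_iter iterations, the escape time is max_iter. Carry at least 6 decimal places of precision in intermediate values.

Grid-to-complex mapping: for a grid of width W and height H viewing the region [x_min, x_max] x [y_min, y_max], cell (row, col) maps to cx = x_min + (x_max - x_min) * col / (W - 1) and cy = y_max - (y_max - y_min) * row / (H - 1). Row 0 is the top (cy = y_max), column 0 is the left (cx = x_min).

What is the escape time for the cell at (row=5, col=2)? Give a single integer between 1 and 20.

Answer: 20

Derivation:
z_0 = 0 + 0i, c = -0.2000 + 0.0645i
Iter 1: z = -0.2000 + 0.0645i, |z|^2 = 0.0442
Iter 2: z = -0.1642 + 0.0387i, |z|^2 = 0.0285
Iter 3: z = -0.1745 + 0.0518i, |z|^2 = 0.0332
Iter 4: z = -0.1722 + 0.0465i, |z|^2 = 0.0318
Iter 5: z = -0.1725 + 0.0485i, |z|^2 = 0.0321
Iter 6: z = -0.1726 + 0.0478i, |z|^2 = 0.0321
Iter 7: z = -0.1725 + 0.0480i, |z|^2 = 0.0321
Iter 8: z = -0.1726 + 0.0480i, |z|^2 = 0.0321
Iter 9: z = -0.1725 + 0.0480i, |z|^2 = 0.0321
Iter 10: z = -0.1725 + 0.0480i, |z|^2 = 0.0321
Iter 11: z = -0.1725 + 0.0480i, |z|^2 = 0.0321
Iter 12: z = -0.1725 + 0.0480i, |z|^2 = 0.0321
Iter 13: z = -0.1725 + 0.0480i, |z|^2 = 0.0321
Iter 14: z = -0.1725 + 0.0480i, |z|^2 = 0.0321
Iter 15: z = -0.1725 + 0.0480i, |z|^2 = 0.0321
Iter 16: z = -0.1725 + 0.0480i, |z|^2 = 0.0321
Iter 17: z = -0.1725 + 0.0480i, |z|^2 = 0.0321
Iter 18: z = -0.1725 + 0.0480i, |z|^2 = 0.0321
Iter 19: z = -0.1725 + 0.0480i, |z|^2 = 0.0321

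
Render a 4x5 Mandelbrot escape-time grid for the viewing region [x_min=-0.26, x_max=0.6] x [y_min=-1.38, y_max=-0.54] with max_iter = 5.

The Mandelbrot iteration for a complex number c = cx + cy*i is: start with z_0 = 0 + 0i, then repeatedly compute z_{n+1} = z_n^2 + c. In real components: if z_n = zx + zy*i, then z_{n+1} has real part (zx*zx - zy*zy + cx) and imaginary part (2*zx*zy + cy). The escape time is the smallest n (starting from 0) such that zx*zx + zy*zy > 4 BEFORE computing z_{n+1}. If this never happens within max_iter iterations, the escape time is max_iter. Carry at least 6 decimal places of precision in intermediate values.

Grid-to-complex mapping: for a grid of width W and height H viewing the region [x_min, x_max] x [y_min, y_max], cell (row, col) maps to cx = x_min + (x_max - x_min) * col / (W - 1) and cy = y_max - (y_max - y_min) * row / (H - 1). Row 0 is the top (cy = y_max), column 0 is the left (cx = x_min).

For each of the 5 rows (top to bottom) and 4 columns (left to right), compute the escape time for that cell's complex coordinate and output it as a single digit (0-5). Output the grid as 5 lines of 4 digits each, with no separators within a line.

Answer: 5553
5553
5542
4322
2222

Derivation:
(row=0, col=0): c = -0.2600 + -0.5400i → escape time 5
(row=0, col=1): c = 0.0267 + -0.5400i → escape time 5
(row=0, col=2): c = 0.3133 + -0.5400i → escape time 5
(row=0, col=3): c = 0.6000 + -0.5400i → escape time 3
(row=1, col=0): c = -0.2600 + -0.7500i → escape time 5
(row=1, col=1): c = 0.0267 + -0.7500i → escape time 5
(row=1, col=2): c = 0.3133 + -0.7500i → escape time 5
(row=1, col=3): c = 0.6000 + -0.7500i → escape time 3
(row=2, col=0): c = -0.2600 + -0.9600i → escape time 5
(row=2, col=1): c = 0.0267 + -0.9600i → escape time 5
(row=2, col=2): c = 0.3133 + -0.9600i → escape time 4
(row=2, col=3): c = 0.6000 + -0.9600i → escape time 2
(row=3, col=0): c = -0.2600 + -1.1700i → escape time 4
(row=3, col=1): c = 0.0267 + -1.1700i → escape time 3
(row=3, col=2): c = 0.3133 + -1.1700i → escape time 2
(row=3, col=3): c = 0.6000 + -1.1700i → escape time 2
(row=4, col=0): c = -0.2600 + -1.3800i → escape time 2
(row=4, col=1): c = 0.0267 + -1.3800i → escape time 2
(row=4, col=2): c = 0.3133 + -1.3800i → escape time 2
(row=4, col=3): c = 0.6000 + -1.3800i → escape time 2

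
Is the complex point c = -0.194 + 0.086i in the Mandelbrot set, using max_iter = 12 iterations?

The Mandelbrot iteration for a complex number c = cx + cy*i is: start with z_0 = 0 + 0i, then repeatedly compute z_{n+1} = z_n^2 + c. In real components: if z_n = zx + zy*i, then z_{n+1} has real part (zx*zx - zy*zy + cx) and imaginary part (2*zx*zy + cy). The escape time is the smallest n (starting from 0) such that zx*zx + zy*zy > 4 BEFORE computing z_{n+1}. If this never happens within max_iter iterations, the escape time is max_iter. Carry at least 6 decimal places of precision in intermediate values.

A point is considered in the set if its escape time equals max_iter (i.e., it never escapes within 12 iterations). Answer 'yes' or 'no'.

z_0 = 0 + 0i, c = -0.1940 + 0.0860i
Iter 1: z = -0.1940 + 0.0860i, |z|^2 = 0.0450
Iter 2: z = -0.1638 + 0.0526i, |z|^2 = 0.0296
Iter 3: z = -0.1700 + 0.0688i, |z|^2 = 0.0336
Iter 4: z = -0.1698 + 0.0626i, |z|^2 = 0.0328
Iter 5: z = -0.1691 + 0.0647i, |z|^2 = 0.0328
Iter 6: z = -0.1696 + 0.0641i, |z|^2 = 0.0329
Iter 7: z = -0.1693 + 0.0643i, |z|^2 = 0.0328
Iter 8: z = -0.1695 + 0.0642i, |z|^2 = 0.0328
Iter 9: z = -0.1694 + 0.0642i, |z|^2 = 0.0328
Iter 10: z = -0.1694 + 0.0642i, |z|^2 = 0.0328
Iter 11: z = -0.1694 + 0.0642i, |z|^2 = 0.0328
Did not escape in 12 iterations → in set

Answer: yes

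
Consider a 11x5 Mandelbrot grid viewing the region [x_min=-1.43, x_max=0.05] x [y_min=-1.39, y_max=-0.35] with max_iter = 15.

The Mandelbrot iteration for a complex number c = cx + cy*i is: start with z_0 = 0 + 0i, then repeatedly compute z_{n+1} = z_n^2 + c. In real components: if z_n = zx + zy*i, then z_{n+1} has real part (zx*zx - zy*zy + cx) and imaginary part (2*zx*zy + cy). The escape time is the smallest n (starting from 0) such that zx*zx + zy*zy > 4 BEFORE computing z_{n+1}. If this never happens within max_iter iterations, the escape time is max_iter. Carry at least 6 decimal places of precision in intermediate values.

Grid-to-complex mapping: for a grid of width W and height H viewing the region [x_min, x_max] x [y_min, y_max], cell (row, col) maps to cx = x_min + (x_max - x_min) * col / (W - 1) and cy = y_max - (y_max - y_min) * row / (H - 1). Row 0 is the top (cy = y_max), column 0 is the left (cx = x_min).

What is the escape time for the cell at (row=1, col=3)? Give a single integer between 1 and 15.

z_0 = 0 + 0i, c = -0.9860 + -0.6100i
Iter 1: z = -0.9860 + -0.6100i, |z|^2 = 1.3443
Iter 2: z = -0.3859 + 0.5929i, |z|^2 = 0.5005
Iter 3: z = -1.1886 + -1.0676i, |z|^2 = 2.5527
Iter 4: z = -0.7130 + 1.9280i, |z|^2 = 4.2256
Escaped at iteration 4

Answer: 4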